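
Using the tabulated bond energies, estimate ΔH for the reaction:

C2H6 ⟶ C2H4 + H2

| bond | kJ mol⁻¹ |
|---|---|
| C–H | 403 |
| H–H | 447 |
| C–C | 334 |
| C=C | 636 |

ΔH ≈ +57 kJ

Bonds broken (reactants):
  C–C: 1 × 334 = 334
  C–H: 6 × 403 = 2418
  Σ(broken) = 2752 kJ
Bonds formed (products):
  C–H: 4 × 403 = 1612
  C=C: 1 × 636 = 636
  H–H: 1 × 447 = 447
  Σ(formed) = 2695 kJ
ΔH = Σ(broken) − Σ(formed) = 2752 − 2695 = +57 kJ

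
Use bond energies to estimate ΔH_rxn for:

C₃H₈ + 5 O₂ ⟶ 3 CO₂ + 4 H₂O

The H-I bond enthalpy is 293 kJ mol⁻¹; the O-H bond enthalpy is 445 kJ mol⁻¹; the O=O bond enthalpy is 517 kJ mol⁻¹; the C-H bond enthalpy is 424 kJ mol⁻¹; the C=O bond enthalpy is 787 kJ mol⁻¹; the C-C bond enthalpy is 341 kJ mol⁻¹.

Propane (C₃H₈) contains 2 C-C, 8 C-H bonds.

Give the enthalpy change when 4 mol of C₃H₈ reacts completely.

Bonds broken (reactants):
  C-C: 2 × 341 = 682
  C-H: 8 × 424 = 3392
  O=O: 5 × 517 = 2585
  Σ(broken) = 6659 kJ
Bonds formed (products):
  C=O: 6 × 787 = 4722
  O-H: 8 × 445 = 3560
  Σ(formed) = 8282 kJ
ΔH = Σ(broken) − Σ(formed) = 6659 − 8282 = −1623 kJ
For 4× the reaction as written: 4 × (−1623) = −6492 kJ

ΔH = −6492 kJ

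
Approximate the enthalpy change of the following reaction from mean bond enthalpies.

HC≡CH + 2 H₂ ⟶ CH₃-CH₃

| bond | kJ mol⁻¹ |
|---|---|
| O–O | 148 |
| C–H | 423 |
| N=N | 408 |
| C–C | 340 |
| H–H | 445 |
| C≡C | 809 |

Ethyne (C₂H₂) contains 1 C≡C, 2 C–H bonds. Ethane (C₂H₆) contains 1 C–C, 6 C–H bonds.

Bonds broken (reactants):
  C≡C: 1 × 809 = 809
  C–H: 2 × 423 = 846
  H–H: 2 × 445 = 890
  Σ(broken) = 2545 kJ
Bonds formed (products):
  C–C: 1 × 340 = 340
  C–H: 6 × 423 = 2538
  Σ(formed) = 2878 kJ
ΔH = Σ(broken) − Σ(formed) = 2545 − 2878 = −333 kJ

ΔH ≈ −333 kJ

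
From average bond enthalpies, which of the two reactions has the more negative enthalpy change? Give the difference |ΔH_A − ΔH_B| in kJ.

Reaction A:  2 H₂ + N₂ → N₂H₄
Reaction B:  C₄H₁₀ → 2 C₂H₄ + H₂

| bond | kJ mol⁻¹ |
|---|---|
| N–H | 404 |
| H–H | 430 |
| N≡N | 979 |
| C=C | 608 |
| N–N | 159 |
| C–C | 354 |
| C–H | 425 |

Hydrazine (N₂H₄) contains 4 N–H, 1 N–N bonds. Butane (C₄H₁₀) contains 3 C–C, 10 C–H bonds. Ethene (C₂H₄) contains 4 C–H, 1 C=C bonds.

Reaction A, by 202 kJ

Reaction A:
  Bonds broken (reactants):
    H–H: 2 × 430 = 860
    N≡N: 1 × 979 = 979
    Σ(broken) = 1839 kJ
  Bonds formed (products):
    N–H: 4 × 404 = 1616
    N–N: 1 × 159 = 159
    Σ(formed) = 1775 kJ
  ΔH_A = 1839 − 1775 = +64 kJ
Reaction B:
  Bonds broken (reactants):
    C–C: 3 × 354 = 1062
    C–H: 10 × 425 = 4250
    Σ(broken) = 5312 kJ
  Bonds formed (products):
    C–H: 8 × 425 = 3400
    C=C: 2 × 608 = 1216
    H–H: 1 × 430 = 430
    Σ(formed) = 5046 kJ
  ΔH_B = 5312 − 5046 = +266 kJ
ΔH_A − ΔH_B = −202 kJ, so reaction A has the more negative ΔH; |ΔH_A − ΔH_B| = 202 kJ.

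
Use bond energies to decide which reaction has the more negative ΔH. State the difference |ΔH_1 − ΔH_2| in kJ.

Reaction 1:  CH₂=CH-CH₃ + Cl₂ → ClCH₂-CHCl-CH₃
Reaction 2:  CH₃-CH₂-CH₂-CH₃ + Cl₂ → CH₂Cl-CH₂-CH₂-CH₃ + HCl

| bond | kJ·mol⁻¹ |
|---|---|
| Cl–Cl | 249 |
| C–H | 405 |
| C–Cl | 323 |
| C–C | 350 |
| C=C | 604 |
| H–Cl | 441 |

Reaction 1, by 33 kJ

Reaction 1:
  Bonds broken (reactants):
    C–C: 1 × 350 = 350
    C–H: 6 × 405 = 2430
    C=C: 1 × 604 = 604
    Cl–Cl: 1 × 249 = 249
    Σ(broken) = 3633 kJ
  Bonds formed (products):
    C–C: 2 × 350 = 700
    C–Cl: 2 × 323 = 646
    C–H: 6 × 405 = 2430
    Σ(formed) = 3776 kJ
  ΔH_1 = 3633 − 3776 = −143 kJ
Reaction 2:
  Bonds broken (reactants):
    C–C: 3 × 350 = 1050
    C–H: 10 × 405 = 4050
    Cl–Cl: 1 × 249 = 249
    Σ(broken) = 5349 kJ
  Bonds formed (products):
    C–C: 3 × 350 = 1050
    C–Cl: 1 × 323 = 323
    C–H: 9 × 405 = 3645
    H–Cl: 1 × 441 = 441
    Σ(formed) = 5459 kJ
  ΔH_2 = 5349 − 5459 = −110 kJ
ΔH_1 − ΔH_2 = −33 kJ, so reaction 1 has the more negative ΔH; |ΔH_1 − ΔH_2| = 33 kJ.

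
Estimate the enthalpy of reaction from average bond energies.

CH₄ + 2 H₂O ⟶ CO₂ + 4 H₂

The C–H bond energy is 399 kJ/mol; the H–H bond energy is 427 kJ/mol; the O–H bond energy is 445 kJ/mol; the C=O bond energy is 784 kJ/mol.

ΔH ≈ +100 kJ

Bonds broken (reactants):
  C–H: 4 × 399 = 1596
  O–H: 4 × 445 = 1780
  Σ(broken) = 3376 kJ
Bonds formed (products):
  C=O: 2 × 784 = 1568
  H–H: 4 × 427 = 1708
  Σ(formed) = 3276 kJ
ΔH = Σ(broken) − Σ(formed) = 3376 − 3276 = +100 kJ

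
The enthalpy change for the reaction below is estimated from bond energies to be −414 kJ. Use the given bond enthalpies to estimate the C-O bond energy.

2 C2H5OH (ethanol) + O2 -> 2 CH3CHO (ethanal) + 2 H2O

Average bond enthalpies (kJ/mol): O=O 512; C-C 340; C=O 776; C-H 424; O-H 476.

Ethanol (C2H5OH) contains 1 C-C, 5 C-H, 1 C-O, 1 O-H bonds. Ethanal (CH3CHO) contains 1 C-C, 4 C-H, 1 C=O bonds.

Let D be the C-O bond energy.
Σ(broken) = 2×340 + 10×424 + 2×D + 2×476 + 1×512 = 6384 + 2D
Σ(formed) = 2×340 + 8×424 + 2×776 + 4×476 = 7528
ΔH = Σ(broken) − Σ(formed) = (6384 + 2D) − (7528) = −1144 + 2D
Setting this equal to −414 kJ gives 2D = 730, so D = 365 kJ/mol.

D(C-O) ≈ 365 kJ/mol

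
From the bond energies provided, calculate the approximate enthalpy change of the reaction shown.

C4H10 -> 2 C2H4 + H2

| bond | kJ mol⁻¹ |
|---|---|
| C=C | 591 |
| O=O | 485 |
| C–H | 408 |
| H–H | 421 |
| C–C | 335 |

ΔH ≈ +218 kJ

Bonds broken (reactants):
  C–C: 3 × 335 = 1005
  C–H: 10 × 408 = 4080
  Σ(broken) = 5085 kJ
Bonds formed (products):
  C–H: 8 × 408 = 3264
  C=C: 2 × 591 = 1182
  H–H: 1 × 421 = 421
  Σ(formed) = 4867 kJ
ΔH = Σ(broken) − Σ(formed) = 5085 − 4867 = +218 kJ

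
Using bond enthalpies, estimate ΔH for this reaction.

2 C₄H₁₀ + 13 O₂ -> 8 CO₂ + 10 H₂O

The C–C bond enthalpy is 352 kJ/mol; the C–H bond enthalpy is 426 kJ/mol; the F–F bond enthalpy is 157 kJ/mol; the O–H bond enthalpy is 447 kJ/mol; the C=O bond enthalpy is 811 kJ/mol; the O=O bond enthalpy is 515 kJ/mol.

ΔH ≈ −4589 kJ

Bonds broken (reactants):
  C–C: 6 × 352 = 2112
  C–H: 20 × 426 = 8520
  O=O: 13 × 515 = 6695
  Σ(broken) = 17327 kJ
Bonds formed (products):
  C=O: 16 × 811 = 12976
  O–H: 20 × 447 = 8940
  Σ(formed) = 21916 kJ
ΔH = Σ(broken) − Σ(formed) = 17327 − 21916 = −4589 kJ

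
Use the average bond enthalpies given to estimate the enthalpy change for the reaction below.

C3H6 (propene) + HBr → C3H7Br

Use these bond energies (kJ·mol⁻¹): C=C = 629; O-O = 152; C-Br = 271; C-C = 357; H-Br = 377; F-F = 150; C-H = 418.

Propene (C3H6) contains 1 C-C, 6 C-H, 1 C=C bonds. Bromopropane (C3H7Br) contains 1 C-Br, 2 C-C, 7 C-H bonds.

ΔH ≈ −40 kJ

Bonds broken (reactants):
  C-C: 1 × 357 = 357
  C-H: 6 × 418 = 2508
  C=C: 1 × 629 = 629
  H-Br: 1 × 377 = 377
  Σ(broken) = 3871 kJ
Bonds formed (products):
  C-Br: 1 × 271 = 271
  C-C: 2 × 357 = 714
  C-H: 7 × 418 = 2926
  Σ(formed) = 3911 kJ
ΔH = Σ(broken) − Σ(formed) = 3871 − 3911 = −40 kJ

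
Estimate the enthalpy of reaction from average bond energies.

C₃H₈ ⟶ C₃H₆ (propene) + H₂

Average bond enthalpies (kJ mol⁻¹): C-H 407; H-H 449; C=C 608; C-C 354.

Bonds broken (reactants):
  C-C: 2 × 354 = 708
  C-H: 8 × 407 = 3256
  Σ(broken) = 3964 kJ
Bonds formed (products):
  C-C: 1 × 354 = 354
  C-H: 6 × 407 = 2442
  C=C: 1 × 608 = 608
  H-H: 1 × 449 = 449
  Σ(formed) = 3853 kJ
ΔH = Σ(broken) − Σ(formed) = 3964 − 3853 = +111 kJ

ΔH ≈ +111 kJ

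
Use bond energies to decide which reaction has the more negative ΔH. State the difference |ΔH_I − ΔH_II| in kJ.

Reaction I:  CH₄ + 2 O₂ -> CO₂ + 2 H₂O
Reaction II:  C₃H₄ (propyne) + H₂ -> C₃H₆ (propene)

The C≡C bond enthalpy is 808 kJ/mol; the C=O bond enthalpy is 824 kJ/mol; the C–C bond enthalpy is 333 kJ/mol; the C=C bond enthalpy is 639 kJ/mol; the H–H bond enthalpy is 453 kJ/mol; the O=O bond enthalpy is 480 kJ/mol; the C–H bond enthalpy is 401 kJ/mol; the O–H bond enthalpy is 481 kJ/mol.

Reaction I:
  Bonds broken (reactants):
    C–H: 4 × 401 = 1604
    O=O: 2 × 480 = 960
    Σ(broken) = 2564 kJ
  Bonds formed (products):
    C=O: 2 × 824 = 1648
    O–H: 4 × 481 = 1924
    Σ(formed) = 3572 kJ
  ΔH_I = 2564 − 3572 = −1008 kJ
Reaction II:
  Bonds broken (reactants):
    C≡C: 1 × 808 = 808
    C–C: 1 × 333 = 333
    C–H: 4 × 401 = 1604
    H–H: 1 × 453 = 453
    Σ(broken) = 3198 kJ
  Bonds formed (products):
    C–C: 1 × 333 = 333
    C–H: 6 × 401 = 2406
    C=C: 1 × 639 = 639
    Σ(formed) = 3378 kJ
  ΔH_II = 3198 − 3378 = −180 kJ
ΔH_I − ΔH_II = −828 kJ, so reaction I has the more negative ΔH; |ΔH_I − ΔH_II| = 828 kJ.

Reaction I, by 828 kJ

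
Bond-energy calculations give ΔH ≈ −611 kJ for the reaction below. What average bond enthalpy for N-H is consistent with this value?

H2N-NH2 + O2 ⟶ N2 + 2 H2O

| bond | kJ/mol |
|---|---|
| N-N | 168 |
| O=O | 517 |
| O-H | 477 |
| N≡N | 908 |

D(N-H) ≈ 380 kJ/mol

Let D be the N-H bond energy.
Σ(broken) = 4×D + 1×168 + 1×517 = 685 + 4D
Σ(formed) = 1×908 + 4×477 = 2816
ΔH = Σ(broken) − Σ(formed) = (685 + 4D) − (2816) = −2131 + 4D
Setting this equal to −611 kJ gives 4D = 1520, so D = 380 kJ/mol.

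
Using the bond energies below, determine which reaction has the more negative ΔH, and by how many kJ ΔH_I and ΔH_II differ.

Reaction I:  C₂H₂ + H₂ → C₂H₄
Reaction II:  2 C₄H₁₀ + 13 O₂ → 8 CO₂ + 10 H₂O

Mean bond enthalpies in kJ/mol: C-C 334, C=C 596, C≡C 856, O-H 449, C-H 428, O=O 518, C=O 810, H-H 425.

Reaction II, by 4471 kJ

Reaction I:
  Bonds broken (reactants):
    C≡C: 1 × 856 = 856
    C-H: 2 × 428 = 856
    H-H: 1 × 425 = 425
    Σ(broken) = 2137 kJ
  Bonds formed (products):
    C-H: 4 × 428 = 1712
    C=C: 1 × 596 = 596
    Σ(formed) = 2308 kJ
  ΔH_I = 2137 − 2308 = −171 kJ
Reaction II:
  Bonds broken (reactants):
    C-C: 6 × 334 = 2004
    C-H: 20 × 428 = 8560
    O=O: 13 × 518 = 6734
    Σ(broken) = 17298 kJ
  Bonds formed (products):
    C=O: 16 × 810 = 12960
    O-H: 20 × 449 = 8980
    Σ(formed) = 21940 kJ
  ΔH_II = 17298 − 21940 = −4642 kJ
ΔH_I − ΔH_II = +4471 kJ, so reaction II has the more negative ΔH; |ΔH_I − ΔH_II| = 4471 kJ.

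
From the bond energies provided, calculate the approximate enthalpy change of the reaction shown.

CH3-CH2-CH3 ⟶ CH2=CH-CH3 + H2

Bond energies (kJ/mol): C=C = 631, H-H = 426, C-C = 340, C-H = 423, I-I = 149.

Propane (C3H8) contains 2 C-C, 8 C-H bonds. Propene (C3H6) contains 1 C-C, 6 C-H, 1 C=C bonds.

ΔH ≈ +129 kJ

Bonds broken (reactants):
  C-C: 2 × 340 = 680
  C-H: 8 × 423 = 3384
  Σ(broken) = 4064 kJ
Bonds formed (products):
  C-C: 1 × 340 = 340
  C-H: 6 × 423 = 2538
  C=C: 1 × 631 = 631
  H-H: 1 × 426 = 426
  Σ(formed) = 3935 kJ
ΔH = Σ(broken) − Σ(formed) = 4064 − 3935 = +129 kJ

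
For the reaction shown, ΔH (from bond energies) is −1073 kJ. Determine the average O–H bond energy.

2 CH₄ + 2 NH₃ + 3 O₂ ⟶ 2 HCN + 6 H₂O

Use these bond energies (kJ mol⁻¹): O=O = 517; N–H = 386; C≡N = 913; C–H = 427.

D(O–H) ≈ 473 kJ/mol

Let D be the O–H bond energy.
Σ(broken) = 8×427 + 6×386 + 3×517 = 7283
Σ(formed) = 2×913 + 2×427 + 12×D = 2680 + 12D
ΔH = Σ(broken) − Σ(formed) = (7283) − (2680 + 12D) = +4603 − 12D
Setting this equal to −1073 kJ gives 12D = 5676, so D = 473 kJ/mol.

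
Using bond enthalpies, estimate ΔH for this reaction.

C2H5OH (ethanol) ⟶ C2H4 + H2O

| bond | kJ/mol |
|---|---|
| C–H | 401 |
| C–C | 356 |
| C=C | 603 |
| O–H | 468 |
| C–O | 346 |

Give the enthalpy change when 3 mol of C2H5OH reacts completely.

ΔH = +96 kJ

Bonds broken (reactants):
  C–C: 1 × 356 = 356
  C–H: 5 × 401 = 2005
  C–O: 1 × 346 = 346
  O–H: 1 × 468 = 468
  Σ(broken) = 3175 kJ
Bonds formed (products):
  C–H: 4 × 401 = 1604
  C=C: 1 × 603 = 603
  O–H: 2 × 468 = 936
  Σ(formed) = 3143 kJ
ΔH = Σ(broken) − Σ(formed) = 3175 − 3143 = +32 kJ
For 3× the reaction as written: 3 × (+32) = +96 kJ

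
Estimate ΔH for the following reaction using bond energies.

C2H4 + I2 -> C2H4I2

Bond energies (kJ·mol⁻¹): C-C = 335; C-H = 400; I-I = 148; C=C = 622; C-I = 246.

ΔH ≈ −57 kJ

Bonds broken (reactants):
  C-H: 4 × 400 = 1600
  C=C: 1 × 622 = 622
  I-I: 1 × 148 = 148
  Σ(broken) = 2370 kJ
Bonds formed (products):
  C-C: 1 × 335 = 335
  C-H: 4 × 400 = 1600
  C-I: 2 × 246 = 492
  Σ(formed) = 2427 kJ
ΔH = Σ(broken) − Σ(formed) = 2370 − 2427 = −57 kJ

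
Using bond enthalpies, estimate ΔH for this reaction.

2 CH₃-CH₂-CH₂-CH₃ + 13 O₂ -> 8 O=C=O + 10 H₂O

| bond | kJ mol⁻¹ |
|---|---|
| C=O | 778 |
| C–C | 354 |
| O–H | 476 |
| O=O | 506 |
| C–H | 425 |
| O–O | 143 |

Bonds broken (reactants):
  C–C: 6 × 354 = 2124
  C–H: 20 × 425 = 8500
  O=O: 13 × 506 = 6578
  Σ(broken) = 17202 kJ
Bonds formed (products):
  C=O: 16 × 778 = 12448
  O–H: 20 × 476 = 9520
  Σ(formed) = 21968 kJ
ΔH = Σ(broken) − Σ(formed) = 17202 − 21968 = −4766 kJ

ΔH ≈ −4766 kJ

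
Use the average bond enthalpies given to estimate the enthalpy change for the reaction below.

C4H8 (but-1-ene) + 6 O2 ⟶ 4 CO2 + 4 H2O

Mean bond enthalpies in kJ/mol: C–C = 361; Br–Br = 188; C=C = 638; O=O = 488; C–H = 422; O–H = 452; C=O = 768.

ΔH ≈ −2096 kJ

Bonds broken (reactants):
  C–C: 2 × 361 = 722
  C–H: 8 × 422 = 3376
  C=C: 1 × 638 = 638
  O=O: 6 × 488 = 2928
  Σ(broken) = 7664 kJ
Bonds formed (products):
  C=O: 8 × 768 = 6144
  O–H: 8 × 452 = 3616
  Σ(formed) = 9760 kJ
ΔH = Σ(broken) − Σ(formed) = 7664 − 9760 = −2096 kJ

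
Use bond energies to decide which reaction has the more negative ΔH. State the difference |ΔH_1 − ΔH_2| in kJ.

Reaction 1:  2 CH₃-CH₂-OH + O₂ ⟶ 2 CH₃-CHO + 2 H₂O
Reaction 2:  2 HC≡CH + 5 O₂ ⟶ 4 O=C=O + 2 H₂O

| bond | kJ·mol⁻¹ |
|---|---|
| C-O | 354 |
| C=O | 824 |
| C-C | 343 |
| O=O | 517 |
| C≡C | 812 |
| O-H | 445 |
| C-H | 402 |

Reaction 1:
  Bonds broken (reactants):
    C-C: 2 × 343 = 686
    C-H: 10 × 402 = 4020
    C-O: 2 × 354 = 708
    O-H: 2 × 445 = 890
    O=O: 1 × 517 = 517
    Σ(broken) = 6821 kJ
  Bonds formed (products):
    C-C: 2 × 343 = 686
    C-H: 8 × 402 = 3216
    C=O: 2 × 824 = 1648
    O-H: 4 × 445 = 1780
    Σ(formed) = 7330 kJ
  ΔH_1 = 6821 − 7330 = −509 kJ
Reaction 2:
  Bonds broken (reactants):
    C≡C: 2 × 812 = 1624
    C-H: 4 × 402 = 1608
    O=O: 5 × 517 = 2585
    Σ(broken) = 5817 kJ
  Bonds formed (products):
    C=O: 8 × 824 = 6592
    O-H: 4 × 445 = 1780
    Σ(formed) = 8372 kJ
  ΔH_2 = 5817 − 8372 = −2555 kJ
ΔH_1 − ΔH_2 = +2046 kJ, so reaction 2 has the more negative ΔH; |ΔH_1 − ΔH_2| = 2046 kJ.

Reaction 2, by 2046 kJ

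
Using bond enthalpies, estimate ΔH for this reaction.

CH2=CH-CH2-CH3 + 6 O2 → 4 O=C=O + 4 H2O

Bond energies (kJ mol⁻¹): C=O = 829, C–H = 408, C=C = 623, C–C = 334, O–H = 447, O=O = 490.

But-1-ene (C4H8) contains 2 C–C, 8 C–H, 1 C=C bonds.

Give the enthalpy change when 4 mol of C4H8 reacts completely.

Bonds broken (reactants):
  C–C: 2 × 334 = 668
  C–H: 8 × 408 = 3264
  C=C: 1 × 623 = 623
  O=O: 6 × 490 = 2940
  Σ(broken) = 7495 kJ
Bonds formed (products):
  C=O: 8 × 829 = 6632
  O–H: 8 × 447 = 3576
  Σ(formed) = 10208 kJ
ΔH = Σ(broken) − Σ(formed) = 7495 − 10208 = −2713 kJ
For 4× the reaction as written: 4 × (−2713) = −10852 kJ

ΔH = −10852 kJ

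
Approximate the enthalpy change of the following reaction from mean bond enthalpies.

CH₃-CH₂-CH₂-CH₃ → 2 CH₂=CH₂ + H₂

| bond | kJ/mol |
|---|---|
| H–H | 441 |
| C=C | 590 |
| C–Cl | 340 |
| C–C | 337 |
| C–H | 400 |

Bonds broken (reactants):
  C–C: 3 × 337 = 1011
  C–H: 10 × 400 = 4000
  Σ(broken) = 5011 kJ
Bonds formed (products):
  C–H: 8 × 400 = 3200
  C=C: 2 × 590 = 1180
  H–H: 1 × 441 = 441
  Σ(formed) = 4821 kJ
ΔH = Σ(broken) − Σ(formed) = 5011 − 4821 = +190 kJ

ΔH ≈ +190 kJ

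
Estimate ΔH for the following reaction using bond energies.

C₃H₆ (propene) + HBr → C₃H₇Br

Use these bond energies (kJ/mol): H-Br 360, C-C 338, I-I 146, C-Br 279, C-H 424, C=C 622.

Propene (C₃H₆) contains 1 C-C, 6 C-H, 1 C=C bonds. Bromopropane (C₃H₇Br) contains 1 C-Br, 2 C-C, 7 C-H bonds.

ΔH ≈ −59 kJ

Bonds broken (reactants):
  C-C: 1 × 338 = 338
  C-H: 6 × 424 = 2544
  C=C: 1 × 622 = 622
  H-Br: 1 × 360 = 360
  Σ(broken) = 3864 kJ
Bonds formed (products):
  C-Br: 1 × 279 = 279
  C-C: 2 × 338 = 676
  C-H: 7 × 424 = 2968
  Σ(formed) = 3923 kJ
ΔH = Σ(broken) − Σ(formed) = 3864 − 3923 = −59 kJ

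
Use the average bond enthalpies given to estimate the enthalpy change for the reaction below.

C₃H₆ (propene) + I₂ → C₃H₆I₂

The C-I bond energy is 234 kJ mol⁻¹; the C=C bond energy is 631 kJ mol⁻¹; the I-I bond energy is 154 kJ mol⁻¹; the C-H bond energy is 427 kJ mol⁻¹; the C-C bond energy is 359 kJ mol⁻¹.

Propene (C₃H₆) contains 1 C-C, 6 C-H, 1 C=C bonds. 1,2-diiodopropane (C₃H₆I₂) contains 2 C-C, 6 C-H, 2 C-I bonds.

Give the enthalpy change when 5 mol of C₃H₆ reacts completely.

ΔH = −210 kJ

Bonds broken (reactants):
  C-C: 1 × 359 = 359
  C-H: 6 × 427 = 2562
  C=C: 1 × 631 = 631
  I-I: 1 × 154 = 154
  Σ(broken) = 3706 kJ
Bonds formed (products):
  C-C: 2 × 359 = 718
  C-H: 6 × 427 = 2562
  C-I: 2 × 234 = 468
  Σ(formed) = 3748 kJ
ΔH = Σ(broken) − Σ(formed) = 3706 − 3748 = −42 kJ
For 5× the reaction as written: 5 × (−42) = −210 kJ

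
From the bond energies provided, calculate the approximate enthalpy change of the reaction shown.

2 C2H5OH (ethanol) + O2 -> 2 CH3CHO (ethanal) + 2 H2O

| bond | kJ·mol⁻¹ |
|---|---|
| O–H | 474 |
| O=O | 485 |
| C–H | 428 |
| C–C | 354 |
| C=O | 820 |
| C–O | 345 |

ΔH ≈ −557 kJ

Bonds broken (reactants):
  C–C: 2 × 354 = 708
  C–H: 10 × 428 = 4280
  C–O: 2 × 345 = 690
  O–H: 2 × 474 = 948
  O=O: 1 × 485 = 485
  Σ(broken) = 7111 kJ
Bonds formed (products):
  C–C: 2 × 354 = 708
  C–H: 8 × 428 = 3424
  C=O: 2 × 820 = 1640
  O–H: 4 × 474 = 1896
  Σ(formed) = 7668 kJ
ΔH = Σ(broken) − Σ(formed) = 7111 − 7668 = −557 kJ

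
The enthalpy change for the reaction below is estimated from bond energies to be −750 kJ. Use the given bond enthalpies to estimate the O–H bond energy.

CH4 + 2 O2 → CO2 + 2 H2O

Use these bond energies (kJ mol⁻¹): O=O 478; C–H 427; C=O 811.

D(O–H) ≈ 448 kJ/mol

Let D be the O–H bond energy.
Σ(broken) = 4×427 + 2×478 = 2664
Σ(formed) = 2×811 + 4×D = 1622 + 4D
ΔH = Σ(broken) − Σ(formed) = (2664) − (1622 + 4D) = +1042 − 4D
Setting this equal to −750 kJ gives 4D = 1792, so D = 448 kJ/mol.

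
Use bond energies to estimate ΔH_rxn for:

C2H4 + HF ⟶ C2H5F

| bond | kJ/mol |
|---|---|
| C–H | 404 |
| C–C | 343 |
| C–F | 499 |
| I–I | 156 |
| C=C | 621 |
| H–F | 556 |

ΔH ≈ −69 kJ

Bonds broken (reactants):
  C–H: 4 × 404 = 1616
  C=C: 1 × 621 = 621
  H–F: 1 × 556 = 556
  Σ(broken) = 2793 kJ
Bonds formed (products):
  C–C: 1 × 343 = 343
  C–F: 1 × 499 = 499
  C–H: 5 × 404 = 2020
  Σ(formed) = 2862 kJ
ΔH = Σ(broken) − Σ(formed) = 2793 − 2862 = −69 kJ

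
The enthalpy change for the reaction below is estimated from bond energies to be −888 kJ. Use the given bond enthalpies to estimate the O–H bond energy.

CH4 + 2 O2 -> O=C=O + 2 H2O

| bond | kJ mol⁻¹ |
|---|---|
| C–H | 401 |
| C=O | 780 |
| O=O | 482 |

Let D be the O–H bond energy.
Σ(broken) = 4×401 + 2×482 = 2568
Σ(formed) = 2×780 + 4×D = 1560 + 4D
ΔH = Σ(broken) − Σ(formed) = (2568) − (1560 + 4D) = +1008 − 4D
Setting this equal to −888 kJ gives 4D = 1896, so D = 474 kJ/mol.

D(O–H) ≈ 474 kJ/mol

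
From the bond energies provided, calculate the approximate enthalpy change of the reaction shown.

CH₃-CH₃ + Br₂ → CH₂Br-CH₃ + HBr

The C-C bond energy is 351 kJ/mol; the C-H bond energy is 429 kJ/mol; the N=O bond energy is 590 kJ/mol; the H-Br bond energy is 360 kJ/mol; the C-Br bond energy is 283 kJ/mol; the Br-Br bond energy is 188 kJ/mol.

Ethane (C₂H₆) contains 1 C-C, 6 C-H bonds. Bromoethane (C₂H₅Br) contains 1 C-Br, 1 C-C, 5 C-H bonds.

Bonds broken (reactants):
  Br-Br: 1 × 188 = 188
  C-C: 1 × 351 = 351
  C-H: 6 × 429 = 2574
  Σ(broken) = 3113 kJ
Bonds formed (products):
  C-Br: 1 × 283 = 283
  C-C: 1 × 351 = 351
  C-H: 5 × 429 = 2145
  H-Br: 1 × 360 = 360
  Σ(formed) = 3139 kJ
ΔH = Σ(broken) − Σ(formed) = 3113 − 3139 = −26 kJ

ΔH ≈ −26 kJ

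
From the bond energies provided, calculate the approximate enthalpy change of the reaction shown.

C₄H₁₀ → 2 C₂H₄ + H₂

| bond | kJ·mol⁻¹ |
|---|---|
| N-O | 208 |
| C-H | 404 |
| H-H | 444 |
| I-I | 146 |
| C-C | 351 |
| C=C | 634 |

Bonds broken (reactants):
  C-C: 3 × 351 = 1053
  C-H: 10 × 404 = 4040
  Σ(broken) = 5093 kJ
Bonds formed (products):
  C-H: 8 × 404 = 3232
  C=C: 2 × 634 = 1268
  H-H: 1 × 444 = 444
  Σ(formed) = 4944 kJ
ΔH = Σ(broken) − Σ(formed) = 5093 − 4944 = +149 kJ

ΔH ≈ +149 kJ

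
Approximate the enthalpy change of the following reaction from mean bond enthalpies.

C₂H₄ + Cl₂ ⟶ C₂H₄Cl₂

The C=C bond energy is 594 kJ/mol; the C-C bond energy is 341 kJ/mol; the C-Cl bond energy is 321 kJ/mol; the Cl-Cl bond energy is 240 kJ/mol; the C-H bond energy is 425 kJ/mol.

ΔH ≈ −149 kJ

Bonds broken (reactants):
  C-H: 4 × 425 = 1700
  C=C: 1 × 594 = 594
  Cl-Cl: 1 × 240 = 240
  Σ(broken) = 2534 kJ
Bonds formed (products):
  C-C: 1 × 341 = 341
  C-Cl: 2 × 321 = 642
  C-H: 4 × 425 = 1700
  Σ(formed) = 2683 kJ
ΔH = Σ(broken) − Σ(formed) = 2534 − 2683 = −149 kJ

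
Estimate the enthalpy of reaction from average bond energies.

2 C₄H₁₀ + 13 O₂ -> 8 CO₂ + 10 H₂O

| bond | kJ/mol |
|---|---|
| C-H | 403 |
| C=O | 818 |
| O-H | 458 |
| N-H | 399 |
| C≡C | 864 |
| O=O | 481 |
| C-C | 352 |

ΔH ≈ −5823 kJ

Bonds broken (reactants):
  C-C: 6 × 352 = 2112
  C-H: 20 × 403 = 8060
  O=O: 13 × 481 = 6253
  Σ(broken) = 16425 kJ
Bonds formed (products):
  C=O: 16 × 818 = 13088
  O-H: 20 × 458 = 9160
  Σ(formed) = 22248 kJ
ΔH = Σ(broken) − Σ(formed) = 16425 − 22248 = −5823 kJ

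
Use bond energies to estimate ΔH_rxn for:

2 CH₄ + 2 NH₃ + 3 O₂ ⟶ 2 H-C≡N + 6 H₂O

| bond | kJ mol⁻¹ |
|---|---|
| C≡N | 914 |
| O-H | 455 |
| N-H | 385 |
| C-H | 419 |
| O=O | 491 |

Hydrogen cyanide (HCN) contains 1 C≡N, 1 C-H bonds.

ΔH ≈ −991 kJ

Bonds broken (reactants):
  C-H: 8 × 419 = 3352
  N-H: 6 × 385 = 2310
  O=O: 3 × 491 = 1473
  Σ(broken) = 7135 kJ
Bonds formed (products):
  C≡N: 2 × 914 = 1828
  C-H: 2 × 419 = 838
  O-H: 12 × 455 = 5460
  Σ(formed) = 8126 kJ
ΔH = Σ(broken) − Σ(formed) = 7135 − 8126 = −991 kJ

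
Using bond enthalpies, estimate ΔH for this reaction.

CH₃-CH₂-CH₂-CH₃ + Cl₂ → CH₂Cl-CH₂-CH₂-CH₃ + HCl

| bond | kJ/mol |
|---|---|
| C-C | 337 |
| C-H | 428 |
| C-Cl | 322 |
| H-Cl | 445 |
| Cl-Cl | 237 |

ΔH ≈ −102 kJ

Bonds broken (reactants):
  C-C: 3 × 337 = 1011
  C-H: 10 × 428 = 4280
  Cl-Cl: 1 × 237 = 237
  Σ(broken) = 5528 kJ
Bonds formed (products):
  C-C: 3 × 337 = 1011
  C-Cl: 1 × 322 = 322
  C-H: 9 × 428 = 3852
  H-Cl: 1 × 445 = 445
  Σ(formed) = 5630 kJ
ΔH = Σ(broken) − Σ(formed) = 5528 − 5630 = −102 kJ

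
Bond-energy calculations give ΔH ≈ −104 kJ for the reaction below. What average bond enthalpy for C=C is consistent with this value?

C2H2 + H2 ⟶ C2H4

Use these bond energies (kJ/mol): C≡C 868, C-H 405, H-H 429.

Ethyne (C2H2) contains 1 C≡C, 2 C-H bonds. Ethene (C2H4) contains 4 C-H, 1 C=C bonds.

D(C=C) ≈ 591 kJ/mol

Let D be the C=C bond energy.
Σ(broken) = 1×868 + 2×405 + 1×429 = 2107
Σ(formed) = 4×405 + 1×D = 1620 + D
ΔH = Σ(broken) − Σ(formed) = (2107) − (1620 + D) = +487 − D
Setting this equal to −104 kJ gives D = 591 kJ/mol.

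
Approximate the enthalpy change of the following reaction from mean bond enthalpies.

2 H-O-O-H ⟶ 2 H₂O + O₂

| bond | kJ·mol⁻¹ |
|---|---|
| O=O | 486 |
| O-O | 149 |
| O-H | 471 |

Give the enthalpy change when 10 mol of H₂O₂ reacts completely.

ΔH = −940 kJ

Bonds broken (reactants):
  O-H: 4 × 471 = 1884
  O-O: 2 × 149 = 298
  Σ(broken) = 2182 kJ
Bonds formed (products):
  O-H: 4 × 471 = 1884
  O=O: 1 × 486 = 486
  Σ(formed) = 2370 kJ
ΔH = Σ(broken) − Σ(formed) = 2182 − 2370 = −188 kJ
For 5× the reaction as written: 5 × (−188) = −940 kJ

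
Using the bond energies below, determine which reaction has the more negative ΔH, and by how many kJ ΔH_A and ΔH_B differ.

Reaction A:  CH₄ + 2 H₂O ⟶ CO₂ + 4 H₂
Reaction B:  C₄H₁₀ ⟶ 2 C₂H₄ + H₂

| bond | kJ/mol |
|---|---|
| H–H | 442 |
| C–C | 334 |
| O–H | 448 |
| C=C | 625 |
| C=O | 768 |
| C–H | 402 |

Reaction A, by 18 kJ

Reaction A:
  Bonds broken (reactants):
    C–H: 4 × 402 = 1608
    O–H: 4 × 448 = 1792
    Σ(broken) = 3400 kJ
  Bonds formed (products):
    C=O: 2 × 768 = 1536
    H–H: 4 × 442 = 1768
    Σ(formed) = 3304 kJ
  ΔH_A = 3400 − 3304 = +96 kJ
Reaction B:
  Bonds broken (reactants):
    C–C: 3 × 334 = 1002
    C–H: 10 × 402 = 4020
    Σ(broken) = 5022 kJ
  Bonds formed (products):
    C–H: 8 × 402 = 3216
    C=C: 2 × 625 = 1250
    H–H: 1 × 442 = 442
    Σ(formed) = 4908 kJ
  ΔH_B = 5022 − 4908 = +114 kJ
ΔH_A − ΔH_B = −18 kJ, so reaction A has the more negative ΔH; |ΔH_A − ΔH_B| = 18 kJ.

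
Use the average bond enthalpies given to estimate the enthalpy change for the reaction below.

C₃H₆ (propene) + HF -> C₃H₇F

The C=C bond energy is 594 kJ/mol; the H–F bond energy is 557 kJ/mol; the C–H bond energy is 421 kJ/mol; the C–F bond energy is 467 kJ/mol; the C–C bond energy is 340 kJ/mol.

Bonds broken (reactants):
  C–C: 1 × 340 = 340
  C–H: 6 × 421 = 2526
  C=C: 1 × 594 = 594
  H–F: 1 × 557 = 557
  Σ(broken) = 4017 kJ
Bonds formed (products):
  C–C: 2 × 340 = 680
  C–F: 1 × 467 = 467
  C–H: 7 × 421 = 2947
  Σ(formed) = 4094 kJ
ΔH = Σ(broken) − Σ(formed) = 4017 − 4094 = −77 kJ

ΔH ≈ −77 kJ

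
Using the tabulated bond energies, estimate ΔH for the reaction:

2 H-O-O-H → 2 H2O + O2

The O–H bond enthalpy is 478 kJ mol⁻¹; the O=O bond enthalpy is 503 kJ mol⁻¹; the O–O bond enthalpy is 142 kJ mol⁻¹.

ΔH ≈ −219 kJ

Bonds broken (reactants):
  O–H: 4 × 478 = 1912
  O–O: 2 × 142 = 284
  Σ(broken) = 2196 kJ
Bonds formed (products):
  O–H: 4 × 478 = 1912
  O=O: 1 × 503 = 503
  Σ(formed) = 2415 kJ
ΔH = Σ(broken) − Σ(formed) = 2196 − 2415 = −219 kJ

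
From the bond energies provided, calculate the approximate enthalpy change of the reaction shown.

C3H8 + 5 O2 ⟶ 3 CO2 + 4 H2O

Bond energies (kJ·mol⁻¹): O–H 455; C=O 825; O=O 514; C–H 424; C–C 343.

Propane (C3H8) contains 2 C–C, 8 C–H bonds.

ΔH ≈ −1942 kJ

Bonds broken (reactants):
  C–C: 2 × 343 = 686
  C–H: 8 × 424 = 3392
  O=O: 5 × 514 = 2570
  Σ(broken) = 6648 kJ
Bonds formed (products):
  C=O: 6 × 825 = 4950
  O–H: 8 × 455 = 3640
  Σ(formed) = 8590 kJ
ΔH = Σ(broken) − Σ(formed) = 6648 − 8590 = −1942 kJ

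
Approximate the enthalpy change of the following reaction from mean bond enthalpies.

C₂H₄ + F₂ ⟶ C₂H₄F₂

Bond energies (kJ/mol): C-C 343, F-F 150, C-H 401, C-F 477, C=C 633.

ΔH ≈ −514 kJ

Bonds broken (reactants):
  C-H: 4 × 401 = 1604
  C=C: 1 × 633 = 633
  F-F: 1 × 150 = 150
  Σ(broken) = 2387 kJ
Bonds formed (products):
  C-C: 1 × 343 = 343
  C-F: 2 × 477 = 954
  C-H: 4 × 401 = 1604
  Σ(formed) = 2901 kJ
ΔH = Σ(broken) − Σ(formed) = 2387 − 2901 = −514 kJ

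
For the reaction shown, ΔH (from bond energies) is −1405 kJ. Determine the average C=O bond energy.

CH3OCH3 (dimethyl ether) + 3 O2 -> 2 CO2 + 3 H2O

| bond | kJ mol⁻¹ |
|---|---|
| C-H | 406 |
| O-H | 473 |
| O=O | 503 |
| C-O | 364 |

Let D be the C=O bond energy.
Σ(broken) = 6×406 + 2×364 + 3×503 = 4673
Σ(formed) = 4×D + 6×473 = 2838 + 4D
ΔH = Σ(broken) − Σ(formed) = (4673) − (2838 + 4D) = +1835 − 4D
Setting this equal to −1405 kJ gives 4D = 3240, so D = 810 kJ/mol.

D(C=O) ≈ 810 kJ/mol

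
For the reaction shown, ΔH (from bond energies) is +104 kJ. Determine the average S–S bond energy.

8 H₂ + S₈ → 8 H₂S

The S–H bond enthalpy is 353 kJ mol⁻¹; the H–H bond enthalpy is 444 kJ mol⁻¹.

Let D be the S–S bond energy.
Σ(broken) = 8×444 + 8×D = 3552 + 8D
Σ(formed) = 16×353 = 5648
ΔH = Σ(broken) − Σ(formed) = (3552 + 8D) − (5648) = −2096 + 8D
Setting this equal to +104 kJ gives 8D = 2200, so D = 275 kJ/mol.

D(S–S) ≈ 275 kJ/mol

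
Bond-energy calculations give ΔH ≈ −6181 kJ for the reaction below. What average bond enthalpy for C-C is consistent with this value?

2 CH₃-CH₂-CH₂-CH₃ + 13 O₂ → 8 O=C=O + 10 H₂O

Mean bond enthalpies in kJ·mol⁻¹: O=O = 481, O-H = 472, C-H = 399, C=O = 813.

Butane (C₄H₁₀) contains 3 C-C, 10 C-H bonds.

D(C-C) ≈ 339 kJ/mol

Let D be the C-C bond energy.
Σ(broken) = 6×D + 20×399 + 13×481 = 14233 + 6D
Σ(formed) = 16×813 + 20×472 = 22448
ΔH = Σ(broken) − Σ(formed) = (14233 + 6D) − (22448) = −8215 + 6D
Setting this equal to −6181 kJ gives 6D = 2034, so D = 339 kJ/mol.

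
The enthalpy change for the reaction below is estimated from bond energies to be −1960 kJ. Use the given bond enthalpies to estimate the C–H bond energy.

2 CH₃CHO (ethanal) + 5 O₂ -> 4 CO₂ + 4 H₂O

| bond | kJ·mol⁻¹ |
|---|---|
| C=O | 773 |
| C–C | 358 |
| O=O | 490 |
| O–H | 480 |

D(C–H) ≈ 419 kJ/mol

Let D be the C–H bond energy.
Σ(broken) = 2×358 + 8×D + 2×773 + 5×490 = 4712 + 8D
Σ(formed) = 8×773 + 8×480 = 10024
ΔH = Σ(broken) − Σ(formed) = (4712 + 8D) − (10024) = −5312 + 8D
Setting this equal to −1960 kJ gives 8D = 3352, so D = 419 kJ/mol.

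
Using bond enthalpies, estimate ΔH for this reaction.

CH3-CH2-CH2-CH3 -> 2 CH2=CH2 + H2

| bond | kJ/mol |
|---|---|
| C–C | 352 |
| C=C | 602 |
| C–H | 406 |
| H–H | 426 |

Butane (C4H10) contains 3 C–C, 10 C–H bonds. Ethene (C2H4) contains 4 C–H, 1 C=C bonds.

ΔH ≈ +238 kJ

Bonds broken (reactants):
  C–C: 3 × 352 = 1056
  C–H: 10 × 406 = 4060
  Σ(broken) = 5116 kJ
Bonds formed (products):
  C–H: 8 × 406 = 3248
  C=C: 2 × 602 = 1204
  H–H: 1 × 426 = 426
  Σ(formed) = 4878 kJ
ΔH = Σ(broken) − Σ(formed) = 5116 − 4878 = +238 kJ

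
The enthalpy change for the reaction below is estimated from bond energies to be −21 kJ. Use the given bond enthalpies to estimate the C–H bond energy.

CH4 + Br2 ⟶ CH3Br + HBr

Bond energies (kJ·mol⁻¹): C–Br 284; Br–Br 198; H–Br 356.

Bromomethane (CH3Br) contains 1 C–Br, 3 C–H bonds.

D(C–H) ≈ 421 kJ/mol

Let D be the C–H bond energy.
Σ(broken) = 1×198 + 4×D = 198 + 4D
Σ(formed) = 1×284 + 3×D + 1×356 = 640 + 3D
ΔH = Σ(broken) − Σ(formed) = (198 + 4D) − (640 + 3D) = −442 + D
Setting this equal to −21 kJ gives D = 421 kJ/mol.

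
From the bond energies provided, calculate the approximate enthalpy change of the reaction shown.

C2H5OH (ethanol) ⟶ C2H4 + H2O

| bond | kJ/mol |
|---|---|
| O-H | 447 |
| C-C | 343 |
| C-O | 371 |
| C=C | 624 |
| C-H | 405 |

ΔH ≈ +48 kJ

Bonds broken (reactants):
  C-C: 1 × 343 = 343
  C-H: 5 × 405 = 2025
  C-O: 1 × 371 = 371
  O-H: 1 × 447 = 447
  Σ(broken) = 3186 kJ
Bonds formed (products):
  C-H: 4 × 405 = 1620
  C=C: 1 × 624 = 624
  O-H: 2 × 447 = 894
  Σ(formed) = 3138 kJ
ΔH = Σ(broken) − Σ(formed) = 3186 − 3138 = +48 kJ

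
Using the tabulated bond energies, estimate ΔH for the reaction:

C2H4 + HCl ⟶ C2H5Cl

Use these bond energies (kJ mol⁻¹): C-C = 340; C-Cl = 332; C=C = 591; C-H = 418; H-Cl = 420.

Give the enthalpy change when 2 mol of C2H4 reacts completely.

Bonds broken (reactants):
  C-H: 4 × 418 = 1672
  C=C: 1 × 591 = 591
  H-Cl: 1 × 420 = 420
  Σ(broken) = 2683 kJ
Bonds formed (products):
  C-C: 1 × 340 = 340
  C-Cl: 1 × 332 = 332
  C-H: 5 × 418 = 2090
  Σ(formed) = 2762 kJ
ΔH = Σ(broken) − Σ(formed) = 2683 − 2762 = −79 kJ
For 2× the reaction as written: 2 × (−79) = −158 kJ

ΔH = −158 kJ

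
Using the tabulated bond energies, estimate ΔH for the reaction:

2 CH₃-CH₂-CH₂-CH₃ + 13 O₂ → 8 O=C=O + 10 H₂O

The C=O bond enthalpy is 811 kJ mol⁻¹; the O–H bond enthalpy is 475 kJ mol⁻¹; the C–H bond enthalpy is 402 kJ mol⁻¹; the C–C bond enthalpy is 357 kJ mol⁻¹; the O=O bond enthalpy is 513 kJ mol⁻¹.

ΔH ≈ −5625 kJ

Bonds broken (reactants):
  C–C: 6 × 357 = 2142
  C–H: 20 × 402 = 8040
  O=O: 13 × 513 = 6669
  Σ(broken) = 16851 kJ
Bonds formed (products):
  C=O: 16 × 811 = 12976
  O–H: 20 × 475 = 9500
  Σ(formed) = 22476 kJ
ΔH = Σ(broken) − Σ(formed) = 16851 − 22476 = −5625 kJ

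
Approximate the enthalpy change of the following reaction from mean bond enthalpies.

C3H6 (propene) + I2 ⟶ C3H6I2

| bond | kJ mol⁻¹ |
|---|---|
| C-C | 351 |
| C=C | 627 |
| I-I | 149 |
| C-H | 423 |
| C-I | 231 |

Bonds broken (reactants):
  C-C: 1 × 351 = 351
  C-H: 6 × 423 = 2538
  C=C: 1 × 627 = 627
  I-I: 1 × 149 = 149
  Σ(broken) = 3665 kJ
Bonds formed (products):
  C-C: 2 × 351 = 702
  C-H: 6 × 423 = 2538
  C-I: 2 × 231 = 462
  Σ(formed) = 3702 kJ
ΔH = Σ(broken) − Σ(formed) = 3665 − 3702 = −37 kJ

ΔH ≈ −37 kJ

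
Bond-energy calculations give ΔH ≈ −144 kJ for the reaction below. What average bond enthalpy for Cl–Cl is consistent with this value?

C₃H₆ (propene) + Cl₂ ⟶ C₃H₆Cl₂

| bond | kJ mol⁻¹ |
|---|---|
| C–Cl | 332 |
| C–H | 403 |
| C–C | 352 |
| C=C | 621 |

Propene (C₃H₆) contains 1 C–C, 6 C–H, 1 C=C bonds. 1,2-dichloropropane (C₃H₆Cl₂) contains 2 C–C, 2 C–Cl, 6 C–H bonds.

Let D be the Cl–Cl bond energy.
Σ(broken) = 1×352 + 6×403 + 1×621 + 1×D = 3391 + D
Σ(formed) = 2×352 + 2×332 + 6×403 = 3786
ΔH = Σ(broken) − Σ(formed) = (3391 + D) − (3786) = −395 + D
Setting this equal to −144 kJ gives D = 251 kJ/mol.

D(Cl–Cl) ≈ 251 kJ/mol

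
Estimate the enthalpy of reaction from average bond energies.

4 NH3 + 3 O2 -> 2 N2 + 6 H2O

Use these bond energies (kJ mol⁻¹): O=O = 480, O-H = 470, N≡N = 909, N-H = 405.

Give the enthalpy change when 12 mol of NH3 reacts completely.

ΔH = −3474 kJ

Bonds broken (reactants):
  N-H: 12 × 405 = 4860
  O=O: 3 × 480 = 1440
  Σ(broken) = 6300 kJ
Bonds formed (products):
  N≡N: 2 × 909 = 1818
  O-H: 12 × 470 = 5640
  Σ(formed) = 7458 kJ
ΔH = Σ(broken) − Σ(formed) = 6300 − 7458 = −1158 kJ
For 3× the reaction as written: 3 × (−1158) = −3474 kJ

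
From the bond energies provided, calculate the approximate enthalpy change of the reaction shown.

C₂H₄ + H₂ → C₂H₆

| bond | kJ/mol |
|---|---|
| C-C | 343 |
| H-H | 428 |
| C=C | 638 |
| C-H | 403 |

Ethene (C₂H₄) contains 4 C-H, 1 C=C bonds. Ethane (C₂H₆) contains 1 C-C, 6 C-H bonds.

Bonds broken (reactants):
  C-H: 4 × 403 = 1612
  C=C: 1 × 638 = 638
  H-H: 1 × 428 = 428
  Σ(broken) = 2678 kJ
Bonds formed (products):
  C-C: 1 × 343 = 343
  C-H: 6 × 403 = 2418
  Σ(formed) = 2761 kJ
ΔH = Σ(broken) − Σ(formed) = 2678 − 2761 = −83 kJ

ΔH ≈ −83 kJ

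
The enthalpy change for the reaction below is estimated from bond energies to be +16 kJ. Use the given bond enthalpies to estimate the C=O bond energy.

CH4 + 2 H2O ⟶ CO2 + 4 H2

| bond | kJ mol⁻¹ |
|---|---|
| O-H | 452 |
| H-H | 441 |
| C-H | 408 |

D(C=O) ≈ 830 kJ/mol

Let D be the C=O bond energy.
Σ(broken) = 4×408 + 4×452 = 3440
Σ(formed) = 2×D + 4×441 = 1764 + 2D
ΔH = Σ(broken) − Σ(formed) = (3440) − (1764 + 2D) = +1676 − 2D
Setting this equal to +16 kJ gives 2D = 1660, so D = 830 kJ/mol.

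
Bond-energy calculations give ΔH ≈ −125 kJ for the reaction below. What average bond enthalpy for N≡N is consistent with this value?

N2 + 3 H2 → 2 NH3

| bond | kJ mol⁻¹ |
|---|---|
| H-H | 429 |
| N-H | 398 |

Let D be the N≡N bond energy.
Σ(broken) = 3×429 + 1×D = 1287 + D
Σ(formed) = 6×398 = 2388
ΔH = Σ(broken) − Σ(formed) = (1287 + D) − (2388) = −1101 + D
Setting this equal to −125 kJ gives D = 976 kJ/mol.

D(N≡N) ≈ 976 kJ/mol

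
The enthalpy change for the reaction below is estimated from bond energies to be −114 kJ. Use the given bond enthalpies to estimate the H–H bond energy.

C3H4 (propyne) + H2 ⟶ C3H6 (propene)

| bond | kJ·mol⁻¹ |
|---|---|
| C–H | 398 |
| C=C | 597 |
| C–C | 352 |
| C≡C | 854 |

D(H–H) ≈ 425 kJ/mol

Let D be the H–H bond energy.
Σ(broken) = 1×854 + 1×352 + 4×398 + 1×D = 2798 + D
Σ(formed) = 1×352 + 6×398 + 1×597 = 3337
ΔH = Σ(broken) − Σ(formed) = (2798 + D) − (3337) = −539 + D
Setting this equal to −114 kJ gives D = 425 kJ/mol.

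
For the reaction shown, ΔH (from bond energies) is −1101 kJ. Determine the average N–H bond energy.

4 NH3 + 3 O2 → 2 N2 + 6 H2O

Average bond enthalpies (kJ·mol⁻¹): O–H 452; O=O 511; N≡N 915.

D(N–H) ≈ 385 kJ/mol

Let D be the N–H bond energy.
Σ(broken) = 12×D + 3×511 = 1533 + 12D
Σ(formed) = 2×915 + 12×452 = 7254
ΔH = Σ(broken) − Σ(formed) = (1533 + 12D) − (7254) = −5721 + 12D
Setting this equal to −1101 kJ gives 12D = 4620, so D = 385 kJ/mol.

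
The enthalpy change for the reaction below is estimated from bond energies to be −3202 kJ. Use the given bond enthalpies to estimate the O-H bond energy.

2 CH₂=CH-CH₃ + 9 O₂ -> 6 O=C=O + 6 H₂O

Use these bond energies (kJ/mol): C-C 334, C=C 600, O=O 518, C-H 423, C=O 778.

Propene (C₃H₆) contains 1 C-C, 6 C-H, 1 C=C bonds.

Let D be the O-H bond energy.
Σ(broken) = 2×334 + 12×423 + 2×600 + 9×518 = 11606
Σ(formed) = 12×778 + 12×D = 9336 + 12D
ΔH = Σ(broken) − Σ(formed) = (11606) − (9336 + 12D) = +2270 − 12D
Setting this equal to −3202 kJ gives 12D = 5472, so D = 456 kJ/mol.

D(O-H) ≈ 456 kJ/mol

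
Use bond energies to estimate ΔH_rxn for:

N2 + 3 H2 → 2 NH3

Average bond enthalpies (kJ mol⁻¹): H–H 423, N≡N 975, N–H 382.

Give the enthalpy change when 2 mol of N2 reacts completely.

ΔH = −96 kJ

Bonds broken (reactants):
  H–H: 3 × 423 = 1269
  N≡N: 1 × 975 = 975
  Σ(broken) = 2244 kJ
Bonds formed (products):
  N–H: 6 × 382 = 2292
  Σ(formed) = 2292 kJ
ΔH = Σ(broken) − Σ(formed) = 2244 − 2292 = −48 kJ
For 2× the reaction as written: 2 × (−48) = −96 kJ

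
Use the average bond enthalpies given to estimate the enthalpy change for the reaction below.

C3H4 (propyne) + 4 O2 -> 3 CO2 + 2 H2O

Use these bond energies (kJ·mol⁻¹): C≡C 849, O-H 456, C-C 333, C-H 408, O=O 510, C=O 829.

ΔH ≈ −1944 kJ

Bonds broken (reactants):
  C≡C: 1 × 849 = 849
  C-C: 1 × 333 = 333
  C-H: 4 × 408 = 1632
  O=O: 4 × 510 = 2040
  Σ(broken) = 4854 kJ
Bonds formed (products):
  C=O: 6 × 829 = 4974
  O-H: 4 × 456 = 1824
  Σ(formed) = 6798 kJ
ΔH = Σ(broken) − Σ(formed) = 4854 − 6798 = −1944 kJ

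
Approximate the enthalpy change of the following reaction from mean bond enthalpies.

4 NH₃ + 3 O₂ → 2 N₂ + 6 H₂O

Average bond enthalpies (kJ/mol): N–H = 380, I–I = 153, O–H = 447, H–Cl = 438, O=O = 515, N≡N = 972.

ΔH ≈ −1203 kJ

Bonds broken (reactants):
  N–H: 12 × 380 = 4560
  O=O: 3 × 515 = 1545
  Σ(broken) = 6105 kJ
Bonds formed (products):
  N≡N: 2 × 972 = 1944
  O–H: 12 × 447 = 5364
  Σ(formed) = 7308 kJ
ΔH = Σ(broken) − Σ(formed) = 6105 − 7308 = −1203 kJ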